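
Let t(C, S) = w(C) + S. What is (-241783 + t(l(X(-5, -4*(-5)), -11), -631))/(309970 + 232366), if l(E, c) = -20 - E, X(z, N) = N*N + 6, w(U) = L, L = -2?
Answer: -15151/33896 ≈ -0.44698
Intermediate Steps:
w(U) = -2
X(z, N) = 6 + N² (X(z, N) = N² + 6 = 6 + N²)
t(C, S) = -2 + S
(-241783 + t(l(X(-5, -4*(-5)), -11), -631))/(309970 + 232366) = (-241783 + (-2 - 631))/(309970 + 232366) = (-241783 - 633)/542336 = -242416*1/542336 = -15151/33896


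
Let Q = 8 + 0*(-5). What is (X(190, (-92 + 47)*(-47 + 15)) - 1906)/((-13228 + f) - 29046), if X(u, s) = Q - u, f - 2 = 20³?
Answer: 29/476 ≈ 0.060924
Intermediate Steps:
Q = 8 (Q = 8 + 0 = 8)
f = 8002 (f = 2 + 20³ = 2 + 8000 = 8002)
X(u, s) = 8 - u
(X(190, (-92 + 47)*(-47 + 15)) - 1906)/((-13228 + f) - 29046) = ((8 - 1*190) - 1906)/((-13228 + 8002) - 29046) = ((8 - 190) - 1906)/(-5226 - 29046) = (-182 - 1906)/(-34272) = -2088*(-1/34272) = 29/476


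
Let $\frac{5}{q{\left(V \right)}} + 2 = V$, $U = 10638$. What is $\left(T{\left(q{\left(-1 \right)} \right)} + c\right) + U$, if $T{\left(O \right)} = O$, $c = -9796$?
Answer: $\frac{2521}{3} \approx 840.33$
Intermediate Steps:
$q{\left(V \right)} = \frac{5}{-2 + V}$
$\left(T{\left(q{\left(-1 \right)} \right)} + c\right) + U = \left(\frac{5}{-2 - 1} - 9796\right) + 10638 = \left(\frac{5}{-3} - 9796\right) + 10638 = \left(5 \left(- \frac{1}{3}\right) - 9796\right) + 10638 = \left(- \frac{5}{3} - 9796\right) + 10638 = - \frac{29393}{3} + 10638 = \frac{2521}{3}$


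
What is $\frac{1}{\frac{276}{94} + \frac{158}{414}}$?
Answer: $\frac{9729}{32279} \approx 0.3014$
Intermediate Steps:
$\frac{1}{\frac{276}{94} + \frac{158}{414}} = \frac{1}{276 \cdot \frac{1}{94} + 158 \cdot \frac{1}{414}} = \frac{1}{\frac{138}{47} + \frac{79}{207}} = \frac{1}{\frac{32279}{9729}} = \frac{9729}{32279}$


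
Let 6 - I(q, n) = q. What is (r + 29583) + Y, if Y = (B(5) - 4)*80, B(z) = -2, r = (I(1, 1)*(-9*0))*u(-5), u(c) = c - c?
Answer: 29103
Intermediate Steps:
I(q, n) = 6 - q
u(c) = 0
r = 0 (r = ((6 - 1*1)*(-9*0))*0 = ((6 - 1)*0)*0 = (5*0)*0 = 0*0 = 0)
Y = -480 (Y = (-2 - 4)*80 = -6*80 = -480)
(r + 29583) + Y = (0 + 29583) - 480 = 29583 - 480 = 29103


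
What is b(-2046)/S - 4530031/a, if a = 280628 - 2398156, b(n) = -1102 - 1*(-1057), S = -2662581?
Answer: 4020556586257/1879363273256 ≈ 2.1393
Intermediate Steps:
b(n) = -45 (b(n) = -1102 + 1057 = -45)
a = -2117528
b(-2046)/S - 4530031/a = -45/(-2662581) - 4530031/(-2117528) = -45*(-1/2662581) - 4530031*(-1/2117528) = 15/887527 + 4530031/2117528 = 4020556586257/1879363273256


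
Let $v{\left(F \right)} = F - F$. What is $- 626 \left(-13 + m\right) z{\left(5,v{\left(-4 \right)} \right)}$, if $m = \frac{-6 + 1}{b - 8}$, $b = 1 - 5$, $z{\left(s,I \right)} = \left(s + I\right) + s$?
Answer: $\frac{236315}{3} \approx 78772.0$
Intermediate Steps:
$v{\left(F \right)} = 0$
$z{\left(s,I \right)} = I + 2 s$ ($z{\left(s,I \right)} = \left(I + s\right) + s = I + 2 s$)
$b = -4$ ($b = 1 - 5 = -4$)
$m = \frac{5}{12}$ ($m = \frac{-6 + 1}{-4 - 8} = - \frac{5}{-12} = \left(-5\right) \left(- \frac{1}{12}\right) = \frac{5}{12} \approx 0.41667$)
$- 626 \left(-13 + m\right) z{\left(5,v{\left(-4 \right)} \right)} = - 626 \left(-13 + \frac{5}{12}\right) \left(0 + 2 \cdot 5\right) = - 626 \left(- \frac{151 \left(0 + 10\right)}{12}\right) = - 626 \left(\left(- \frac{151}{12}\right) 10\right) = \left(-626\right) \left(- \frac{755}{6}\right) = \frac{236315}{3}$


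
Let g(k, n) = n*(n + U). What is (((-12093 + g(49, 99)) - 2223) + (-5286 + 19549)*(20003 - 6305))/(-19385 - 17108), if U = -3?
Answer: -195369762/36493 ≈ -5353.6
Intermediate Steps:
g(k, n) = n*(-3 + n) (g(k, n) = n*(n - 3) = n*(-3 + n))
(((-12093 + g(49, 99)) - 2223) + (-5286 + 19549)*(20003 - 6305))/(-19385 - 17108) = (((-12093 + 99*(-3 + 99)) - 2223) + (-5286 + 19549)*(20003 - 6305))/(-19385 - 17108) = (((-12093 + 99*96) - 2223) + 14263*13698)/(-36493) = (((-12093 + 9504) - 2223) + 195374574)*(-1/36493) = ((-2589 - 2223) + 195374574)*(-1/36493) = (-4812 + 195374574)*(-1/36493) = 195369762*(-1/36493) = -195369762/36493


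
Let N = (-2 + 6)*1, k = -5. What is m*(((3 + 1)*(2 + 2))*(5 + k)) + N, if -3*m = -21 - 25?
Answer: 4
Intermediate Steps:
m = 46/3 (m = -(-21 - 25)/3 = -1/3*(-46) = 46/3 ≈ 15.333)
N = 4 (N = 4*1 = 4)
m*(((3 + 1)*(2 + 2))*(5 + k)) + N = 46*(((3 + 1)*(2 + 2))*(5 - 5))/3 + 4 = 46*((4*4)*0)/3 + 4 = 46*(16*0)/3 + 4 = (46/3)*0 + 4 = 0 + 4 = 4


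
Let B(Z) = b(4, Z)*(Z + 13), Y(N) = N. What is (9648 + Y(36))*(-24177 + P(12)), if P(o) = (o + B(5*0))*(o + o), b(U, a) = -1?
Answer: -234362484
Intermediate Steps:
B(Z) = -13 - Z (B(Z) = -(Z + 13) = -(13 + Z) = -13 - Z)
P(o) = 2*o*(-13 + o) (P(o) = (o + (-13 - 5*0))*(o + o) = (o + (-13 - 1*0))*(2*o) = (o + (-13 + 0))*(2*o) = (o - 13)*(2*o) = (-13 + o)*(2*o) = 2*o*(-13 + o))
(9648 + Y(36))*(-24177 + P(12)) = (9648 + 36)*(-24177 + 2*12*(-13 + 12)) = 9684*(-24177 + 2*12*(-1)) = 9684*(-24177 - 24) = 9684*(-24201) = -234362484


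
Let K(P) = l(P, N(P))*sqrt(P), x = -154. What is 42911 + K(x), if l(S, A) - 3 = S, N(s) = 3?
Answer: 42911 - 151*I*sqrt(154) ≈ 42911.0 - 1873.9*I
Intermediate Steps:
l(S, A) = 3 + S
K(P) = sqrt(P)*(3 + P) (K(P) = (3 + P)*sqrt(P) = sqrt(P)*(3 + P))
42911 + K(x) = 42911 + sqrt(-154)*(3 - 154) = 42911 + (I*sqrt(154))*(-151) = 42911 - 151*I*sqrt(154)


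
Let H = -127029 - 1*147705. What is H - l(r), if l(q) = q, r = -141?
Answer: -274593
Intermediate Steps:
H = -274734 (H = -127029 - 147705 = -274734)
H - l(r) = -274734 - 1*(-141) = -274734 + 141 = -274593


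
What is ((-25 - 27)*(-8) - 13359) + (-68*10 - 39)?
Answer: -13662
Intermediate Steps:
((-25 - 27)*(-8) - 13359) + (-68*10 - 39) = (-52*(-8) - 13359) + (-680 - 39) = (416 - 13359) - 719 = -12943 - 719 = -13662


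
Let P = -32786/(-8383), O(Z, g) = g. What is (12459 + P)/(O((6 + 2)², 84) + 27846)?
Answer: 104476583/234137190 ≈ 0.44622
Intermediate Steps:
P = 32786/8383 (P = -32786*(-1/8383) = 32786/8383 ≈ 3.9110)
(12459 + P)/(O((6 + 2)², 84) + 27846) = (12459 + 32786/8383)/(84 + 27846) = (104476583/8383)/27930 = (104476583/8383)*(1/27930) = 104476583/234137190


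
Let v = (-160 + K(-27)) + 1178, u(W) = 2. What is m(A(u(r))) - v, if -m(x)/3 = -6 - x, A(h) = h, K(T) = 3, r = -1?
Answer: -997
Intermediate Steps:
m(x) = 18 + 3*x (m(x) = -3*(-6 - x) = 18 + 3*x)
v = 1021 (v = (-160 + 3) + 1178 = -157 + 1178 = 1021)
m(A(u(r))) - v = (18 + 3*2) - 1*1021 = (18 + 6) - 1021 = 24 - 1021 = -997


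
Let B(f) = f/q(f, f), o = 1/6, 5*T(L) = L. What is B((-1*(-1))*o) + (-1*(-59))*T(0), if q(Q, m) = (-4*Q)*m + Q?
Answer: 3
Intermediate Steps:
q(Q, m) = Q - 4*Q*m (q(Q, m) = -4*Q*m + Q = Q - 4*Q*m)
T(L) = L/5
o = ⅙ (o = 1*(⅙) = ⅙ ≈ 0.16667)
B(f) = 1/(1 - 4*f) (B(f) = f/((f*(1 - 4*f))) = f*(1/(f*(1 - 4*f))) = 1/(1 - 4*f))
B((-1*(-1))*o) + (-1*(-59))*T(0) = -1/(-1 + 4*(-1*(-1)*(⅙))) + (-1*(-59))*((⅕)*0) = -1/(-1 + 4*(1*(⅙))) + 59*0 = -1/(-1 + 4*(⅙)) + 0 = -1/(-1 + ⅔) + 0 = -1/(-⅓) + 0 = -1*(-3) + 0 = 3 + 0 = 3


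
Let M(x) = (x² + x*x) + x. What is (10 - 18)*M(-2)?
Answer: -48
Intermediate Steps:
M(x) = x + 2*x² (M(x) = (x² + x²) + x = 2*x² + x = x + 2*x²)
(10 - 18)*M(-2) = (10 - 18)*(-2*(1 + 2*(-2))) = -(-16)*(1 - 4) = -(-16)*(-3) = -8*6 = -48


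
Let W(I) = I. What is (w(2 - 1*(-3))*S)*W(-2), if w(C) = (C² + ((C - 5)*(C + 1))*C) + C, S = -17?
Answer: 1020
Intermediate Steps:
w(C) = C + C² + C*(1 + C)*(-5 + C) (w(C) = (C² + ((-5 + C)*(1 + C))*C) + C = (C² + ((1 + C)*(-5 + C))*C) + C = (C² + C*(1 + C)*(-5 + C)) + C = C + C² + C*(1 + C)*(-5 + C))
(w(2 - 1*(-3))*S)*W(-2) = (((2 - 1*(-3))*(-4 + (2 - 1*(-3))² - 3*(2 - 1*(-3))))*(-17))*(-2) = (((2 + 3)*(-4 + (2 + 3)² - 3*(2 + 3)))*(-17))*(-2) = ((5*(-4 + 5² - 3*5))*(-17))*(-2) = ((5*(-4 + 25 - 15))*(-17))*(-2) = ((5*6)*(-17))*(-2) = (30*(-17))*(-2) = -510*(-2) = 1020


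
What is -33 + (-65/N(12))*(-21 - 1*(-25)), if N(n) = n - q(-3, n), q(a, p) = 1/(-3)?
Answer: -2001/37 ≈ -54.081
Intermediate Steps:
q(a, p) = -⅓
N(n) = ⅓ + n (N(n) = n - 1*(-⅓) = n + ⅓ = ⅓ + n)
-33 + (-65/N(12))*(-21 - 1*(-25)) = -33 + (-65/(⅓ + 12))*(-21 - 1*(-25)) = -33 + (-65/37/3)*(-21 + 25) = -33 - 65*3/37*4 = -33 - 195/37*4 = -33 - 780/37 = -2001/37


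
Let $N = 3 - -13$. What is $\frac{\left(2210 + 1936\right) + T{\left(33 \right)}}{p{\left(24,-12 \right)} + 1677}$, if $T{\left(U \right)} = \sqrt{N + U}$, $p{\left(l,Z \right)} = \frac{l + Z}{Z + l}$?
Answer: $\frac{4153}{1678} \approx 2.475$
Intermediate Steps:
$N = 16$ ($N = 3 + 13 = 16$)
$p{\left(l,Z \right)} = 1$ ($p{\left(l,Z \right)} = \frac{Z + l}{Z + l} = 1$)
$T{\left(U \right)} = \sqrt{16 + U}$
$\frac{\left(2210 + 1936\right) + T{\left(33 \right)}}{p{\left(24,-12 \right)} + 1677} = \frac{\left(2210 + 1936\right) + \sqrt{16 + 33}}{1 + 1677} = \frac{4146 + \sqrt{49}}{1678} = \left(4146 + 7\right) \frac{1}{1678} = 4153 \cdot \frac{1}{1678} = \frac{4153}{1678}$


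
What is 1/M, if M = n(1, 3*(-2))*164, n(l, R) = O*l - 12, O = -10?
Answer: -1/3608 ≈ -0.00027716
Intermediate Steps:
n(l, R) = -12 - 10*l (n(l, R) = -10*l - 12 = -12 - 10*l)
M = -3608 (M = (-12 - 10*1)*164 = (-12 - 10)*164 = -22*164 = -3608)
1/M = 1/(-3608) = -1/3608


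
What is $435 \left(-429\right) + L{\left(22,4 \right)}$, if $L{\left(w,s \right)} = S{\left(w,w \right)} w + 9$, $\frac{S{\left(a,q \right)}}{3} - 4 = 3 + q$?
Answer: $-184692$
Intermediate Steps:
$S{\left(a,q \right)} = 21 + 3 q$ ($S{\left(a,q \right)} = 12 + 3 \left(3 + q\right) = 12 + \left(9 + 3 q\right) = 21 + 3 q$)
$L{\left(w,s \right)} = 9 + w \left(21 + 3 w\right)$ ($L{\left(w,s \right)} = \left(21 + 3 w\right) w + 9 = w \left(21 + 3 w\right) + 9 = 9 + w \left(21 + 3 w\right)$)
$435 \left(-429\right) + L{\left(22,4 \right)} = 435 \left(-429\right) + \left(9 + 3 \cdot 22 \left(7 + 22\right)\right) = -186615 + \left(9 + 3 \cdot 22 \cdot 29\right) = -186615 + \left(9 + 1914\right) = -186615 + 1923 = -184692$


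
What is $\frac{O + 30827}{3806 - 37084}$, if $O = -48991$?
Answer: $\frac{9082}{16639} \approx 0.54583$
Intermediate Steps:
$\frac{O + 30827}{3806 - 37084} = \frac{-48991 + 30827}{3806 - 37084} = - \frac{18164}{-33278} = \left(-18164\right) \left(- \frac{1}{33278}\right) = \frac{9082}{16639}$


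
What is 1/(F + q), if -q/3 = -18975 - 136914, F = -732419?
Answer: -1/264752 ≈ -3.7771e-6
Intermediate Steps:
q = 467667 (q = -3*(-18975 - 136914) = -3*(-155889) = 467667)
1/(F + q) = 1/(-732419 + 467667) = 1/(-264752) = -1/264752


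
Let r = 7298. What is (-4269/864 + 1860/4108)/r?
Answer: -1327501/2158573248 ≈ -0.00061499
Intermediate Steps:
(-4269/864 + 1860/4108)/r = (-4269/864 + 1860/4108)/7298 = (-4269*1/864 + 1860*(1/4108))*(1/7298) = (-1423/288 + 465/1027)*(1/7298) = -1327501/295776*1/7298 = -1327501/2158573248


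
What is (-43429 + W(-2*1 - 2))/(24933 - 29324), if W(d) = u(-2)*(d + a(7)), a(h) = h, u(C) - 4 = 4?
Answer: 43405/4391 ≈ 9.8850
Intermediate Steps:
u(C) = 8 (u(C) = 4 + 4 = 8)
W(d) = 56 + 8*d (W(d) = 8*(d + 7) = 8*(7 + d) = 56 + 8*d)
(-43429 + W(-2*1 - 2))/(24933 - 29324) = (-43429 + (56 + 8*(-2*1 - 2)))/(24933 - 29324) = (-43429 + (56 + 8*(-2 - 2)))/(-4391) = (-43429 + (56 + 8*(-4)))*(-1/4391) = (-43429 + (56 - 32))*(-1/4391) = (-43429 + 24)*(-1/4391) = -43405*(-1/4391) = 43405/4391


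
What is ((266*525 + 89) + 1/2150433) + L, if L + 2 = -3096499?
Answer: -6358318577945/2150433 ≈ -2.9568e+6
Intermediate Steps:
L = -3096501 (L = -2 - 3096499 = -3096501)
((266*525 + 89) + 1/2150433) + L = ((266*525 + 89) + 1/2150433) - 3096501 = ((139650 + 89) + 1/2150433) - 3096501 = (139739 + 1/2150433) - 3096501 = 300499356988/2150433 - 3096501 = -6358318577945/2150433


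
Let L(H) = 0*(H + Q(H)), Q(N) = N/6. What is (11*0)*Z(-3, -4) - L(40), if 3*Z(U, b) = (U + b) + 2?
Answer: 0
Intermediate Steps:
Z(U, b) = ⅔ + U/3 + b/3 (Z(U, b) = ((U + b) + 2)/3 = (2 + U + b)/3 = ⅔ + U/3 + b/3)
Q(N) = N/6 (Q(N) = N*(⅙) = N/6)
L(H) = 0 (L(H) = 0*(H + H/6) = 0*(7*H/6) = 0)
(11*0)*Z(-3, -4) - L(40) = (11*0)*(⅔ + (⅓)*(-3) + (⅓)*(-4)) - 1*0 = 0*(⅔ - 1 - 4/3) + 0 = 0*(-5/3) + 0 = 0 + 0 = 0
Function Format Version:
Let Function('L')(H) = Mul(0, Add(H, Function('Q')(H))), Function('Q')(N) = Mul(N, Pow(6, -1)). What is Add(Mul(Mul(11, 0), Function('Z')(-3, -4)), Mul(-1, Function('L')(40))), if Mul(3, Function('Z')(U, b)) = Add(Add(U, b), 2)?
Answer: 0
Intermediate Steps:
Function('Z')(U, b) = Add(Rational(2, 3), Mul(Rational(1, 3), U), Mul(Rational(1, 3), b)) (Function('Z')(U, b) = Mul(Rational(1, 3), Add(Add(U, b), 2)) = Mul(Rational(1, 3), Add(2, U, b)) = Add(Rational(2, 3), Mul(Rational(1, 3), U), Mul(Rational(1, 3), b)))
Function('Q')(N) = Mul(Rational(1, 6), N) (Function('Q')(N) = Mul(N, Rational(1, 6)) = Mul(Rational(1, 6), N))
Function('L')(H) = 0 (Function('L')(H) = Mul(0, Add(H, Mul(Rational(1, 6), H))) = Mul(0, Mul(Rational(7, 6), H)) = 0)
Add(Mul(Mul(11, 0), Function('Z')(-3, -4)), Mul(-1, Function('L')(40))) = Add(Mul(Mul(11, 0), Add(Rational(2, 3), Mul(Rational(1, 3), -3), Mul(Rational(1, 3), -4))), Mul(-1, 0)) = Add(Mul(0, Add(Rational(2, 3), -1, Rational(-4, 3))), 0) = Add(Mul(0, Rational(-5, 3)), 0) = Add(0, 0) = 0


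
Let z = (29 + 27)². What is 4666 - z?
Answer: 1530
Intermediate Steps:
z = 3136 (z = 56² = 3136)
4666 - z = 4666 - 1*3136 = 4666 - 3136 = 1530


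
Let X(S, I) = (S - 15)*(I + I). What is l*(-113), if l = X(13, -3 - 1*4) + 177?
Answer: -23165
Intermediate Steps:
X(S, I) = 2*I*(-15 + S) (X(S, I) = (-15 + S)*(2*I) = 2*I*(-15 + S))
l = 205 (l = 2*(-3 - 1*4)*(-15 + 13) + 177 = 2*(-3 - 4)*(-2) + 177 = 2*(-7)*(-2) + 177 = 28 + 177 = 205)
l*(-113) = 205*(-113) = -23165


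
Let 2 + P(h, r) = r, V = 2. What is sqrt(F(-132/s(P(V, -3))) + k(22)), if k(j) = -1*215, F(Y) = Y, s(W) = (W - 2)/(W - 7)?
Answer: I*sqrt(21623)/7 ≈ 21.007*I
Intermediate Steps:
P(h, r) = -2 + r
s(W) = (-2 + W)/(-7 + W)
k(j) = -215
sqrt(F(-132/s(P(V, -3))) + k(22)) = sqrt(-132*(-7 + (-2 - 3))/(-2 + (-2 - 3)) - 215) = sqrt(-132*(-7 - 5)/(-2 - 5) - 215) = sqrt(-132/(-7/(-12)) - 215) = sqrt(-132/((-1/12*(-7))) - 215) = sqrt(-132/7/12 - 215) = sqrt(-132*12/7 - 215) = sqrt(-1584/7 - 215) = sqrt(-3089/7) = I*sqrt(21623)/7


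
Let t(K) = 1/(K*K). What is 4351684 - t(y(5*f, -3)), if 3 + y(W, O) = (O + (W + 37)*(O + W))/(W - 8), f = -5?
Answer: 27850777479/6400 ≈ 4.3517e+6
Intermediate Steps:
y(W, O) = -3 + (O + (37 + W)*(O + W))/(-8 + W) (y(W, O) = -3 + (O + (W + 37)*(O + W))/(W - 8) = -3 + (O + (37 + W)*(O + W))/(-8 + W))
t(K) = K⁻²
4351684 - t(y(5*f, -3)) = 4351684 - 1/((24 + (5*(-5))² + 34*(5*(-5)) + 38*(-3) - 15*(-5))/(-8 + 5*(-5)))² = 4351684 - 1/((24 + (-25)² + 34*(-25) - 114 - 3*(-25))/(-8 - 25))² = 4351684 - 1/((24 + 625 - 850 - 114 + 75)/(-33))² = 4351684 - 1/(-1/33*(-240))² = 4351684 - 1/(80/11)² = 4351684 - 1*121/6400 = 4351684 - 121/6400 = 27850777479/6400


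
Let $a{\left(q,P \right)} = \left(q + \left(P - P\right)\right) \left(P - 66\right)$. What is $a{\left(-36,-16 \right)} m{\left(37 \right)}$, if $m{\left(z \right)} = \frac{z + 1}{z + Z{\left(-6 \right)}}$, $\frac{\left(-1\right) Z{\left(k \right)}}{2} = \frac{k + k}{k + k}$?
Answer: $\frac{112176}{35} \approx 3205.0$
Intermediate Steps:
$Z{\left(k \right)} = -2$ ($Z{\left(k \right)} = - 2 \frac{k + k}{k + k} = - 2 \frac{2 k}{2 k} = - 2 \cdot 2 k \frac{1}{2 k} = \left(-2\right) 1 = -2$)
$a{\left(q,P \right)} = q \left(-66 + P\right)$ ($a{\left(q,P \right)} = \left(q + 0\right) \left(-66 + P\right) = q \left(-66 + P\right)$)
$m{\left(z \right)} = \frac{1 + z}{-2 + z}$ ($m{\left(z \right)} = \frac{z + 1}{z - 2} = \frac{1 + z}{-2 + z}$)
$a{\left(-36,-16 \right)} m{\left(37 \right)} = - 36 \left(-66 - 16\right) \frac{1 + 37}{-2 + 37} = \left(-36\right) \left(-82\right) \frac{1}{35} \cdot 38 = 2952 \cdot \frac{1}{35} \cdot 38 = 2952 \cdot \frac{38}{35} = \frac{112176}{35}$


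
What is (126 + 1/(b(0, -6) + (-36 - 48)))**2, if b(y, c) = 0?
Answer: 111999889/7056 ≈ 15873.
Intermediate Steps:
(126 + 1/(b(0, -6) + (-36 - 48)))**2 = (126 + 1/(0 + (-36 - 48)))**2 = (126 + 1/(0 - 84))**2 = (126 + 1/(-84))**2 = (126 - 1/84)**2 = (10583/84)**2 = 111999889/7056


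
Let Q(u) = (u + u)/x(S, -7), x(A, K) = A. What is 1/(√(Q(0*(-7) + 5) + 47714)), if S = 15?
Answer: √107358/71572 ≈ 0.0045780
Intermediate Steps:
Q(u) = 2*u/15 (Q(u) = (u + u)/15 = (2*u)*(1/15) = 2*u/15)
1/(√(Q(0*(-7) + 5) + 47714)) = 1/(√(2*(0*(-7) + 5)/15 + 47714)) = 1/(√(2*(0 + 5)/15 + 47714)) = 1/(√((2/15)*5 + 47714)) = 1/(√(⅔ + 47714)) = 1/(√(143144/3)) = 1/(2*√107358/3) = √107358/71572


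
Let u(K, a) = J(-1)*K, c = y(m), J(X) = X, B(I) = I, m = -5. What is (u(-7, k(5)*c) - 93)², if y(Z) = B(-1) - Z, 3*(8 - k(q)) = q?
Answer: 7396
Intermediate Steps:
k(q) = 8 - q/3
y(Z) = -1 - Z
c = 4 (c = -1 - 1*(-5) = -1 + 5 = 4)
u(K, a) = -K
(u(-7, k(5)*c) - 93)² = (-1*(-7) - 93)² = (7 - 93)² = (-86)² = 7396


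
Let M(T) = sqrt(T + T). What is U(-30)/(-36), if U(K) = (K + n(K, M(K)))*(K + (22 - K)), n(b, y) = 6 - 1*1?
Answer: 275/18 ≈ 15.278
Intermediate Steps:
M(T) = sqrt(2)*sqrt(T) (M(T) = sqrt(2*T) = sqrt(2)*sqrt(T))
n(b, y) = 5 (n(b, y) = 6 - 1 = 5)
U(K) = 110 + 22*K (U(K) = (K + 5)*(K + (22 - K)) = (5 + K)*22 = 110 + 22*K)
U(-30)/(-36) = (110 + 22*(-30))/(-36) = (110 - 660)*(-1/36) = -550*(-1/36) = 275/18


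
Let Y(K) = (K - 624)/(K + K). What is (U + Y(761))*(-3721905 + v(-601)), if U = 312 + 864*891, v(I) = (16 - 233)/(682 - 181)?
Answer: -1092836502348230119/381261 ≈ -2.8664e+12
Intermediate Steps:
Y(K) = (-624 + K)/(2*K) (Y(K) = (-624 + K)/((2*K)) = (-624 + K)*(1/(2*K)) = (-624 + K)/(2*K))
v(I) = -217/501
U = 770136 (U = 312 + 769824 = 770136)
(U + Y(761))*(-3721905 + v(-601)) = (770136 + (½)*(-624 + 761)/761)*(-3721905 - 217/501) = (770136 + (½)*(1/761)*137)*(-1864674622/501) = (770136 + 137/1522)*(-1864674622/501) = (1172147129/1522)*(-1864674622/501) = -1092836502348230119/381261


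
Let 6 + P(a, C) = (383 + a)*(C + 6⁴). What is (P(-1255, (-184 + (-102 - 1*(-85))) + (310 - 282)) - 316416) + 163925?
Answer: -1131753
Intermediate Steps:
P(a, C) = -6 + (383 + a)*(1296 + C) (P(a, C) = -6 + (383 + a)*(C + 6⁴) = -6 + (383 + a)*(C + 1296) = -6 + (383 + a)*(1296 + C))
(P(-1255, (-184 + (-102 - 1*(-85))) + (310 - 282)) - 316416) + 163925 = ((496362 + 383*((-184 + (-102 - 1*(-85))) + (310 - 282)) + 1296*(-1255) + ((-184 + (-102 - 1*(-85))) + (310 - 282))*(-1255)) - 316416) + 163925 = ((496362 + 383*((-184 + (-102 + 85)) + 28) - 1626480 + ((-184 + (-102 + 85)) + 28)*(-1255)) - 316416) + 163925 = ((496362 + 383*((-184 - 17) + 28) - 1626480 + ((-184 - 17) + 28)*(-1255)) - 316416) + 163925 = ((496362 + 383*(-201 + 28) - 1626480 + (-201 + 28)*(-1255)) - 316416) + 163925 = ((496362 + 383*(-173) - 1626480 - 173*(-1255)) - 316416) + 163925 = ((496362 - 66259 - 1626480 + 217115) - 316416) + 163925 = (-979262 - 316416) + 163925 = -1295678 + 163925 = -1131753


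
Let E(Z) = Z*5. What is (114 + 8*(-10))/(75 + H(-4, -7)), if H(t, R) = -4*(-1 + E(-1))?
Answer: 34/99 ≈ 0.34343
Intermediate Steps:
E(Z) = 5*Z
H(t, R) = 24 (H(t, R) = -4*(-1 + 5*(-1)) = -4*(-1 - 5) = -4*(-6) = 24)
(114 + 8*(-10))/(75 + H(-4, -7)) = (114 + 8*(-10))/(75 + 24) = (114 - 80)/99 = (1/99)*34 = 34/99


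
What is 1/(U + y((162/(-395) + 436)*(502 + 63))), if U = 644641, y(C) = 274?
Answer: 1/644915 ≈ 1.5506e-6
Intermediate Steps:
1/(U + y((162/(-395) + 436)*(502 + 63))) = 1/(644641 + 274) = 1/644915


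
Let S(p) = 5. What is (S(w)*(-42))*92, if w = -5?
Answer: -19320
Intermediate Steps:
(S(w)*(-42))*92 = (5*(-42))*92 = -210*92 = -19320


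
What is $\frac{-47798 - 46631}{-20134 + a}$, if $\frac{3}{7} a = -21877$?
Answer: $\frac{283287}{213541} \approx 1.3266$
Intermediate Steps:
$a = - \frac{153139}{3}$ ($a = \frac{7}{3} \left(-21877\right) = - \frac{153139}{3} \approx -51046.0$)
$\frac{-47798 - 46631}{-20134 + a} = \frac{-47798 - 46631}{-20134 - \frac{153139}{3}} = - \frac{94429}{- \frac{213541}{3}} = \left(-94429\right) \left(- \frac{3}{213541}\right) = \frac{283287}{213541}$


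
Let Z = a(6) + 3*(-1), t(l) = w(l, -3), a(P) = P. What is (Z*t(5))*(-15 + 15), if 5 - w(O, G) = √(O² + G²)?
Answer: 0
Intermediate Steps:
w(O, G) = 5 - √(G² + O²) (w(O, G) = 5 - √(O² + G²) = 5 - √(G² + O²))
t(l) = 5 - √(9 + l²) (t(l) = 5 - √((-3)² + l²) = 5 - √(9 + l²))
Z = 3 (Z = 6 + 3*(-1) = 6 - 3 = 3)
(Z*t(5))*(-15 + 15) = (3*(5 - √(9 + 5²)))*(-15 + 15) = (3*(5 - √(9 + 25)))*0 = (3*(5 - √34))*0 = (15 - 3*√34)*0 = 0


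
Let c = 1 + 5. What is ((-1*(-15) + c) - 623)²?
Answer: 362404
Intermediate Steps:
c = 6
((-1*(-15) + c) - 623)² = ((-1*(-15) + 6) - 623)² = ((15 + 6) - 623)² = (21 - 623)² = (-602)² = 362404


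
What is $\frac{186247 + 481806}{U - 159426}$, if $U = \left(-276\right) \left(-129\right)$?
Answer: $- \frac{668053}{123822} \approx -5.3953$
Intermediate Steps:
$U = 35604$
$\frac{186247 + 481806}{U - 159426} = \frac{186247 + 481806}{35604 - 159426} = \frac{668053}{-123822} = 668053 \left(- \frac{1}{123822}\right) = - \frac{668053}{123822}$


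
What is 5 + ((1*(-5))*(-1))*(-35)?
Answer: -170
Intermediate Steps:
5 + ((1*(-5))*(-1))*(-35) = 5 - 5*(-1)*(-35) = 5 + 5*(-35) = 5 - 175 = -170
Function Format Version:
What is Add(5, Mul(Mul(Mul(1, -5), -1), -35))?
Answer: -170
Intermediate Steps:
Add(5, Mul(Mul(Mul(1, -5), -1), -35)) = Add(5, Mul(Mul(-5, -1), -35)) = Add(5, Mul(5, -35)) = Add(5, -175) = -170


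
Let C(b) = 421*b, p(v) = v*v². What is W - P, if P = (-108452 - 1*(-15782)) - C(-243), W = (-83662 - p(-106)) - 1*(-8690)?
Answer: 1106411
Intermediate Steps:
p(v) = v³
W = 1116044 (W = (-83662 - 1*(-106)³) - 1*(-8690) = (-83662 - 1*(-1191016)) + 8690 = (-83662 + 1191016) + 8690 = 1107354 + 8690 = 1116044)
P = 9633 (P = (-108452 - 1*(-15782)) - 421*(-243) = (-108452 + 15782) - 1*(-102303) = -92670 + 102303 = 9633)
W - P = 1116044 - 1*9633 = 1116044 - 9633 = 1106411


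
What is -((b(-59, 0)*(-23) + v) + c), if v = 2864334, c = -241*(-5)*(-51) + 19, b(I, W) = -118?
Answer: -2805612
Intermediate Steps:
c = -61436 (c = 1205*(-51) + 19 = -61455 + 19 = -61436)
-((b(-59, 0)*(-23) + v) + c) = -((-118*(-23) + 2864334) - 61436) = -((2714 + 2864334) - 61436) = -(2867048 - 61436) = -1*2805612 = -2805612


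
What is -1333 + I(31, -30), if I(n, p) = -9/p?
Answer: -13327/10 ≈ -1332.7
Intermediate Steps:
-1333 + I(31, -30) = -1333 - 9/(-30) = -1333 - 9*(-1/30) = -1333 + 3/10 = -13327/10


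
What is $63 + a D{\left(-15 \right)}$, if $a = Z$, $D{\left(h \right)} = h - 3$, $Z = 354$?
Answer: $-6309$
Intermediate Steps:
$D{\left(h \right)} = -3 + h$
$a = 354$
$63 + a D{\left(-15 \right)} = 63 + 354 \left(-3 - 15\right) = 63 + 354 \left(-18\right) = 63 - 6372 = -6309$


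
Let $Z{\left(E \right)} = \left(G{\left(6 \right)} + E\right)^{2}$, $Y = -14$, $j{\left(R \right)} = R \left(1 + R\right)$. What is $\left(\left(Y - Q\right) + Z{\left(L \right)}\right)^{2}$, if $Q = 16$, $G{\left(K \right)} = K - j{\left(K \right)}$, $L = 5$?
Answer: $866761$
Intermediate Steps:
$G{\left(K \right)} = K - K \left(1 + K\right)$
$Z{\left(E \right)} = \left(-36 + E\right)^{2}$ ($Z{\left(E \right)} = \left(- 6^{2} + E\right)^{2} = \left(\left(-1\right) 36 + E\right)^{2} = \left(-36 + E\right)^{2}$)
$\left(\left(Y - Q\right) + Z{\left(L \right)}\right)^{2} = \left(\left(-14 - 16\right) + \left(-36 + 5\right)^{2}\right)^{2} = \left(\left(-14 - 16\right) + \left(-31\right)^{2}\right)^{2} = \left(-30 + 961\right)^{2} = 931^{2} = 866761$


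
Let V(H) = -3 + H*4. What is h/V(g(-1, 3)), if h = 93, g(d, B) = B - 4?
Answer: -93/7 ≈ -13.286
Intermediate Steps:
g(d, B) = -4 + B
V(H) = -3 + 4*H
h/V(g(-1, 3)) = 93/(-3 + 4*(-4 + 3)) = 93/(-3 + 4*(-1)) = 93/(-3 - 4) = 93/(-7) = 93*(-1/7) = -93/7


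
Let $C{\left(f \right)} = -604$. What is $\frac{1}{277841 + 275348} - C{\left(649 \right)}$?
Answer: $\frac{334126157}{553189} \approx 604.0$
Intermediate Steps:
$\frac{1}{277841 + 275348} - C{\left(649 \right)} = \frac{1}{277841 + 275348} - -604 = \frac{1}{553189} + 604 = \frac{334126157}{553189}$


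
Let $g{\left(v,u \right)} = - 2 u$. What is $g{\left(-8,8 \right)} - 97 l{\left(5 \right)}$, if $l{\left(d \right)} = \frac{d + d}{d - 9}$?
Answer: $\frac{453}{2} \approx 226.5$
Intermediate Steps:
$l{\left(d \right)} = \frac{2 d}{-9 + d}$
$g{\left(-8,8 \right)} - 97 l{\left(5 \right)} = \left(-2\right) 8 - 97 \cdot 2 \cdot 5 \frac{1}{-9 + 5} = -16 - 97 \cdot 2 \cdot 5 \frac{1}{-4} = -16 - 97 \cdot 2 \cdot 5 \left(- \frac{1}{4}\right) = -16 - - \frac{485}{2} = -16 + \frac{485}{2} = \frac{453}{2}$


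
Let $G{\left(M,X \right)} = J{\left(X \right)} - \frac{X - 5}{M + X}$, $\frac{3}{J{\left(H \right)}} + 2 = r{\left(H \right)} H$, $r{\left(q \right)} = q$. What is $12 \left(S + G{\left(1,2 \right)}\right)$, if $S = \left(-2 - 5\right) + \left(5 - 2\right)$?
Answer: $-18$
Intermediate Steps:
$S = -4$ ($S = -7 + \left(5 - 2\right) = -7 + 3 = -4$)
$J{\left(H \right)} = \frac{3}{-2 + H^{2}}$ ($J{\left(H \right)} = \frac{3}{-2 + H H} = \frac{3}{-2 + H^{2}}$)
$G{\left(M,X \right)} = \frac{3}{-2 + X^{2}} - \frac{-5 + X}{M + X}$ ($G{\left(M,X \right)} = \frac{3}{-2 + X^{2}} - \frac{X - 5}{M + X} = \frac{3}{-2 + X^{2}} - \frac{-5 + X}{M + X}$)
$12 \left(S + G{\left(1,2 \right)}\right) = 12 \left(-4 + \frac{3 \cdot 1 + 3 \cdot 2 + \left(-2 + 2^{2}\right) \left(5 - 2\right)}{\left(-2 + 2^{2}\right) \left(1 + 2\right)}\right) = 12 \left(-4 + \frac{3 + 6 + \left(-2 + 4\right) \left(5 - 2\right)}{\left(-2 + 4\right) 3}\right) = 12 \left(-4 + \frac{1}{2} \cdot \frac{1}{3} \left(3 + 6 + 2 \cdot 3\right)\right) = 12 \left(-4 + \frac{1}{2} \cdot \frac{1}{3} \left(3 + 6 + 6\right)\right) = 12 \left(-4 + \frac{1}{2} \cdot \frac{1}{3} \cdot 15\right) = 12 \left(-4 + \frac{5}{2}\right) = 12 \left(- \frac{3}{2}\right) = -18$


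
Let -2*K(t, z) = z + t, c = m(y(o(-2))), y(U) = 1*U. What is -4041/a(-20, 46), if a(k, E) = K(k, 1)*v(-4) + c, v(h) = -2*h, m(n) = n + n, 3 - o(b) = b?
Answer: -4041/86 ≈ -46.988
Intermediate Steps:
o(b) = 3 - b
y(U) = U
m(n) = 2*n
c = 10 (c = 2*(3 - 1*(-2)) = 2*(3 + 2) = 2*5 = 10)
K(t, z) = -t/2 - z/2 (K(t, z) = -(z + t)/2 = -(t + z)/2 = -t/2 - z/2)
a(k, E) = 6 - 4*k (a(k, E) = (-k/2 - 1/2*1)*(-2*(-4)) + 10 = (-k/2 - 1/2)*8 + 10 = (-1/2 - k/2)*8 + 10 = (-4 - 4*k) + 10 = 6 - 4*k)
-4041/a(-20, 46) = -4041/(6 - 4*(-20)) = -4041/(6 + 80) = -4041/86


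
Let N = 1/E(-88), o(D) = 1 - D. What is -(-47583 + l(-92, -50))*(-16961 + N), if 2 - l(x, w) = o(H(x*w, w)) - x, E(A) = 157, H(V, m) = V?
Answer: -114700720824/157 ≈ -7.3058e+8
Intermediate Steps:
l(x, w) = 1 + x + w*x (l(x, w) = 2 - ((1 - x*w) - x) = 2 - ((1 - w*x) - x) = 2 - (1 - x - w*x) = 2 + (-1 + x + w*x) = 1 + x + w*x)
N = 1/157 ≈ 0.0063694
-(-47583 + l(-92, -50))*(-16961 + N) = -(-47583 + (1 - 92 - 50*(-92)))*(-16961 + 1/157) = -(-47583 + (1 - 92 + 4600))*(-2662876)/157 = -(-47583 + 4509)*(-2662876)/157 = -(-43074)*(-2662876)/157 = -1*114700720824/157 = -114700720824/157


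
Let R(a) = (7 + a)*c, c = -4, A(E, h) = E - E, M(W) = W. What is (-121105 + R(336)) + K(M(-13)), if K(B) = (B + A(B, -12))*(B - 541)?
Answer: -115275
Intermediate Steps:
A(E, h) = 0
R(a) = -28 - 4*a (R(a) = (7 + a)*(-4) = -28 - 4*a)
K(B) = B*(-541 + B) (K(B) = (B + 0)*(B - 541) = B*(-541 + B))
(-121105 + R(336)) + K(M(-13)) = (-121105 + (-28 - 4*336)) - 13*(-541 - 13) = (-121105 + (-28 - 1344)) - 13*(-554) = (-121105 - 1372) + 7202 = -122477 + 7202 = -115275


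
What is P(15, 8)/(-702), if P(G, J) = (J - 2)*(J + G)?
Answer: -23/117 ≈ -0.19658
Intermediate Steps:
P(G, J) = (-2 + J)*(G + J)
P(15, 8)/(-702) = (8**2 - 2*15 - 2*8 + 15*8)/(-702) = (64 - 30 - 16 + 120)*(-1/702) = 138*(-1/702) = -23/117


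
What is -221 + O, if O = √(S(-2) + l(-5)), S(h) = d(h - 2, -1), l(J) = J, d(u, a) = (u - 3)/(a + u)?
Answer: -221 + 3*I*√10/5 ≈ -221.0 + 1.8974*I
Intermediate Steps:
d(u, a) = (-3 + u)/(a + u)
S(h) = (-5 + h)/(-3 + h) (S(h) = (-3 + (h - 2))/(-1 + (h - 2)) = (-3 + (-2 + h))/(-1 + (-2 + h)) = (-5 + h)/(-3 + h))
O = 3*I*√10/5 (O = √((-5 - 2)/(-3 - 2) - 5) = √(-7/(-5) - 5) = √(-⅕*(-7) - 5) = √(7/5 - 5) = √(-18/5) = 3*I*√10/5 ≈ 1.8974*I)
-221 + O = -221 + 3*I*√10/5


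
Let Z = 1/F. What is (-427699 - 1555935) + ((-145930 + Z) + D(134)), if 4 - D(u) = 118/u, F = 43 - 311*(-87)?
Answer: -3866643690833/1815700 ≈ -2.1296e+6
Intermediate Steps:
F = 27100 (F = 43 + 27057 = 27100)
Z = 1/27100 ≈ 3.6900e-5
D(u) = 4 - 118/u
(-427699 - 1555935) + ((-145930 + Z) + D(134)) = (-427699 - 1555935) + ((-145930 + 1/27100) + (4 - 118/134)) = -1983634 + (-3954702999/27100 + (4 - 118*1/134)) = -1983634 + (-3954702999/27100 + (4 - 59/67)) = -1983634 + (-3954702999/27100 + 209/67) = -1983634 - 264959437033/1815700 = -3866643690833/1815700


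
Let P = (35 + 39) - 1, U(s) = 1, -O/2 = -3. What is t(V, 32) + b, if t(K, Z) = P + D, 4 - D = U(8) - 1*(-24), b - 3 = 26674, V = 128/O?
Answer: 26729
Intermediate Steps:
O = 6 (O = -2*(-3) = 6)
V = 64/3 (V = 128/6 = 128*(1/6) = 64/3 ≈ 21.333)
b = 26677 (b = 3 + 26674 = 26677)
P = 73 (P = 74 - 1 = 73)
D = -21 (D = 4 - (1 - 1*(-24)) = 4 - (1 + 24) = 4 - 1*25 = 4 - 25 = -21)
t(K, Z) = 52 (t(K, Z) = 73 - 21 = 52)
t(V, 32) + b = 52 + 26677 = 26729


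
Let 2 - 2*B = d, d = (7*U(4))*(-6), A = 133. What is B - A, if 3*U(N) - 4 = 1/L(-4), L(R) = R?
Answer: -423/4 ≈ -105.75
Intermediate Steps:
U(N) = 5/4 (U(N) = 4/3 + (1/3)/(-4) = 4/3 + (1/3)*(-1/4) = 4/3 - 1/12 = 5/4)
d = -105/2 (d = (7*(5/4))*(-6) = (35/4)*(-6) = -105/2 ≈ -52.500)
B = 109/4 (B = 1 - 1/2*(-105/2) = 1 + 105/4 = 109/4 ≈ 27.250)
B - A = 109/4 - 1*133 = 109/4 - 133 = -423/4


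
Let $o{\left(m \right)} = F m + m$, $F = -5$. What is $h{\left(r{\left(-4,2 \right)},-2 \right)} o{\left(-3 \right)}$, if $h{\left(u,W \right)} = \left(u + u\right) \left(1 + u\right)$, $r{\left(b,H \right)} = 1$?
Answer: $48$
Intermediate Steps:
$h{\left(u,W \right)} = 2 u \left(1 + u\right)$
$o{\left(m \right)} = - 4 m$ ($o{\left(m \right)} = - 5 m + m = - 4 m$)
$h{\left(r{\left(-4,2 \right)},-2 \right)} o{\left(-3 \right)} = 2 \cdot 1 \left(1 + 1\right) \left(\left(-4\right) \left(-3\right)\right) = 2 \cdot 1 \cdot 2 \cdot 12 = 4 \cdot 12 = 48$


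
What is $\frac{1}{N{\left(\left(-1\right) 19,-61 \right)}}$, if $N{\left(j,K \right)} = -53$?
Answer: $- \frac{1}{53} \approx -0.018868$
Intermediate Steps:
$\frac{1}{N{\left(\left(-1\right) 19,-61 \right)}} = \frac{1}{-53} = - \frac{1}{53}$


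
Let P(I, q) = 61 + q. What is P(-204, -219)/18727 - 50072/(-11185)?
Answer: 935931114/209461495 ≈ 4.4683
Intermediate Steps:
P(-204, -219)/18727 - 50072/(-11185) = (61 - 219)/18727 - 50072/(-11185) = -158*1/18727 - 50072*(-1/11185) = -158/18727 + 50072/11185 = 935931114/209461495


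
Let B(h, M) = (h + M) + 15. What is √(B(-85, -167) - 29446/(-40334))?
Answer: 2*I*√24023212738/20167 ≈ 15.371*I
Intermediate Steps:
B(h, M) = 15 + M + h (B(h, M) = (M + h) + 15 = 15 + M + h)
√(B(-85, -167) - 29446/(-40334)) = √((15 - 167 - 85) - 29446/(-40334)) = √(-237 - 29446*(-1/40334)) = √(-237 + 14723/20167) = √(-4764856/20167) = 2*I*√24023212738/20167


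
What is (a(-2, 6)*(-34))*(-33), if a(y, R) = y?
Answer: -2244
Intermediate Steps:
(a(-2, 6)*(-34))*(-33) = -2*(-34)*(-33) = 68*(-33) = -2244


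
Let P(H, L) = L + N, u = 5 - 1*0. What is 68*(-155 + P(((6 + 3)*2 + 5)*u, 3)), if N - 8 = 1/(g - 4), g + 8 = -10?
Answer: -107746/11 ≈ -9795.1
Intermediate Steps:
g = -18 (g = -8 - 10 = -18)
u = 5 (u = 5 + 0 = 5)
N = 175/22 (N = 8 + 1/(-18 - 4) = 8 + 1/(-22) = 8 - 1/22 = 175/22 ≈ 7.9545)
P(H, L) = 175/22 + L (P(H, L) = L + 175/22 = 175/22 + L)
68*(-155 + P(((6 + 3)*2 + 5)*u, 3)) = 68*(-155 + (175/22 + 3)) = 68*(-155 + 241/22) = 68*(-3169/22) = -107746/11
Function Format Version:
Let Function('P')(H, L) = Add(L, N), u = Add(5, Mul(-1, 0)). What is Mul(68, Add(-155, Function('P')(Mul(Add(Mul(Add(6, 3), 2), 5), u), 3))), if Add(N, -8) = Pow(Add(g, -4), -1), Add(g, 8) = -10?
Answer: Rational(-107746, 11) ≈ -9795.1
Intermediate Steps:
g = -18 (g = Add(-8, -10) = -18)
u = 5 (u = Add(5, 0) = 5)
N = Rational(175, 22) (N = Add(8, Pow(Add(-18, -4), -1)) = Add(8, Pow(-22, -1)) = Add(8, Rational(-1, 22)) = Rational(175, 22) ≈ 7.9545)
Function('P')(H, L) = Add(Rational(175, 22), L) (Function('P')(H, L) = Add(L, Rational(175, 22)) = Add(Rational(175, 22), L))
Mul(68, Add(-155, Function('P')(Mul(Add(Mul(Add(6, 3), 2), 5), u), 3))) = Mul(68, Add(-155, Add(Rational(175, 22), 3))) = Mul(68, Add(-155, Rational(241, 22))) = Mul(68, Rational(-3169, 22)) = Rational(-107746, 11)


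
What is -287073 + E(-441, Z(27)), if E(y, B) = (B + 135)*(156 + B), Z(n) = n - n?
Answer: -266013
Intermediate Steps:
Z(n) = 0
E(y, B) = (135 + B)*(156 + B)
-287073 + E(-441, Z(27)) = -287073 + (21060 + 0² + 291*0) = -287073 + (21060 + 0 + 0) = -287073 + 21060 = -266013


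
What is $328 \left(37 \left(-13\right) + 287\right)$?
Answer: $-63632$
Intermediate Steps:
$328 \left(37 \left(-13\right) + 287\right) = 328 \left(-481 + 287\right) = 328 \left(-194\right) = -63632$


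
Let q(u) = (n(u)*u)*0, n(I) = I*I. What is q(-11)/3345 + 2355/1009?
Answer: 2355/1009 ≈ 2.3340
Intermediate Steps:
n(I) = I**2
q(u) = 0 (q(u) = (u**2*u)*0 = u**3*0 = 0)
q(-11)/3345 + 2355/1009 = 0/3345 + 2355/1009 = 0*(1/3345) + 2355*(1/1009) = 0 + 2355/1009 = 2355/1009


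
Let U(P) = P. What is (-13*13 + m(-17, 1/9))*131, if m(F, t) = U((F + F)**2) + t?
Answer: 1163804/9 ≈ 1.2931e+5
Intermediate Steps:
m(F, t) = t + 4*F**2 (m(F, t) = (F + F)**2 + t = (2*F)**2 + t = 4*F**2 + t = t + 4*F**2)
(-13*13 + m(-17, 1/9))*131 = (-13*13 + (1/9 + 4*(-17)**2))*131 = (-169 + (1/9 + 4*289))*131 = (-169 + (1/9 + 1156))*131 = (-169 + 10405/9)*131 = (8884/9)*131 = 1163804/9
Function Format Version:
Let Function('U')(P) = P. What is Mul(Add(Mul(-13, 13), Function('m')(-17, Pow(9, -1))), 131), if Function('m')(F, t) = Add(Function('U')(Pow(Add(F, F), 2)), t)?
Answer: Rational(1163804, 9) ≈ 1.2931e+5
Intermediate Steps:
Function('m')(F, t) = Add(t, Mul(4, Pow(F, 2))) (Function('m')(F, t) = Add(Pow(Add(F, F), 2), t) = Add(Pow(Mul(2, F), 2), t) = Add(Mul(4, Pow(F, 2)), t) = Add(t, Mul(4, Pow(F, 2))))
Mul(Add(Mul(-13, 13), Function('m')(-17, Pow(9, -1))), 131) = Mul(Add(Mul(-13, 13), Add(Pow(9, -1), Mul(4, Pow(-17, 2)))), 131) = Mul(Add(-169, Add(Rational(1, 9), Mul(4, 289))), 131) = Mul(Add(-169, Add(Rational(1, 9), 1156)), 131) = Mul(Add(-169, Rational(10405, 9)), 131) = Mul(Rational(8884, 9), 131) = Rational(1163804, 9)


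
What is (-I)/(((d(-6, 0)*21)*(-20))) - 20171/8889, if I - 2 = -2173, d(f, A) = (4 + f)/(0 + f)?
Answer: -22121959/1244460 ≈ -17.776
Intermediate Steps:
d(f, A) = (4 + f)/f
I = -2171 (I = 2 - 2173 = -2171)
(-I)/(((d(-6, 0)*21)*(-20))) - 20171/8889 = (-1*(-2171))/(((((4 - 6)/(-6))*21)*(-20))) - 20171/8889 = 2171/(((-⅙*(-2)*21)*(-20))) - 20171*1/8889 = 2171/((((⅓)*21)*(-20))) - 20171/8889 = 2171/((7*(-20))) - 20171/8889 = 2171/(-140) - 20171/8889 = 2171*(-1/140) - 20171/8889 = -2171/140 - 20171/8889 = -22121959/1244460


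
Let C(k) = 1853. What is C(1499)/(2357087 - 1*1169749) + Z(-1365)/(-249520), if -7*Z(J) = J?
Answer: 23082965/29626457776 ≈ 0.00077913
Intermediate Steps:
Z(J) = -J/7
C(1499)/(2357087 - 1*1169749) + Z(-1365)/(-249520) = 1853/(2357087 - 1*1169749) - ⅐*(-1365)/(-249520) = 1853/(2357087 - 1169749) + 195*(-1/249520) = 1853/1187338 - 39/49904 = 23082965/29626457776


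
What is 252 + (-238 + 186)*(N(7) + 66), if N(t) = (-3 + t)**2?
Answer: -4012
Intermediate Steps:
252 + (-238 + 186)*(N(7) + 66) = 252 + (-238 + 186)*((-3 + 7)**2 + 66) = 252 - 52*(4**2 + 66) = 252 - 52*(16 + 66) = 252 - 52*82 = 252 - 4264 = -4012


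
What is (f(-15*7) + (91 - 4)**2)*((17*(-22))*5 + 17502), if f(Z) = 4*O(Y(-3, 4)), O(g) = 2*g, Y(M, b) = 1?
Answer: 118443664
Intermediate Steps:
f(Z) = 8 (f(Z) = 4*(2*1) = 4*2 = 8)
(f(-15*7) + (91 - 4)**2)*((17*(-22))*5 + 17502) = (8 + (91 - 4)**2)*((17*(-22))*5 + 17502) = (8 + 87**2)*(-374*5 + 17502) = (8 + 7569)*(-1870 + 17502) = 7577*15632 = 118443664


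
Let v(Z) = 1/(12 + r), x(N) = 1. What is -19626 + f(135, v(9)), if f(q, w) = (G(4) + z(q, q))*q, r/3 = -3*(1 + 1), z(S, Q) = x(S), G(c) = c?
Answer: -18951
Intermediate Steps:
z(S, Q) = 1
r = -18 (r = 3*(-3*(1 + 1)) = 3*(-3*2) = 3*(-6) = -18)
v(Z) = -⅙ (v(Z) = 1/(12 - 18) = 1/(-6) = -⅙)
f(q, w) = 5*q (f(q, w) = (4 + 1)*q = 5*q)
-19626 + f(135, v(9)) = -19626 + 5*135 = -19626 + 675 = -18951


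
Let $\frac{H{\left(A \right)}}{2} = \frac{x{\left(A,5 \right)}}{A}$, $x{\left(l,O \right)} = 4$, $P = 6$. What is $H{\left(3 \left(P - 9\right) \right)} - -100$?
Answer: $\frac{892}{9} \approx 99.111$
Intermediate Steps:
$H{\left(A \right)} = \frac{8}{A}$ ($H{\left(A \right)} = 2 \frac{4}{A} = \frac{8}{A}$)
$H{\left(3 \left(P - 9\right) \right)} - -100 = \frac{8}{3 \left(6 - 9\right)} - -100 = \frac{8}{3 \left(6 - 9\right)} + 100 = \frac{8}{3 \left(-3\right)} + 100 = \frac{8}{-9} + 100 = 8 \left(- \frac{1}{9}\right) + 100 = - \frac{8}{9} + 100 = \frac{892}{9}$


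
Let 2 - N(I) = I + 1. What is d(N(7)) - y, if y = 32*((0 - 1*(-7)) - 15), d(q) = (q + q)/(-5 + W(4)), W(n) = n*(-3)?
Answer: 4364/17 ≈ 256.71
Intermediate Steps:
W(n) = -3*n
N(I) = 1 - I (N(I) = 2 - (I + 1) = 2 - (1 + I) = 2 + (-1 - I) = 1 - I)
d(q) = -2*q/17 (d(q) = (q + q)/(-5 - 3*4) = (2*q)/(-5 - 12) = (2*q)/(-17) = (2*q)*(-1/17) = -2*q/17)
y = -256 (y = 32*((0 + 7) - 15) = 32*(7 - 15) = 32*(-8) = -256)
d(N(7)) - y = -2*(1 - 1*7)/17 - 1*(-256) = -2*(1 - 7)/17 + 256 = -2/17*(-6) + 256 = 12/17 + 256 = 4364/17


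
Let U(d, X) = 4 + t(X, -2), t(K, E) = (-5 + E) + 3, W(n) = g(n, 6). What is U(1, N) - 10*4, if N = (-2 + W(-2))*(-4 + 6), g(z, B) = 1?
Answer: -40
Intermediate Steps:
W(n) = 1
t(K, E) = -2 + E
N = -2 (N = (-2 + 1)*(-4 + 6) = -1*2 = -2)
U(d, X) = 0 (U(d, X) = 4 + (-2 - 2) = 4 - 4 = 0)
U(1, N) - 10*4 = 0 - 10*4 = 0 - 40 = -40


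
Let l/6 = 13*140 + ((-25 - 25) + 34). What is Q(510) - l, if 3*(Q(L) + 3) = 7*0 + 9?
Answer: -10824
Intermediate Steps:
Q(L) = 0 (Q(L) = -3 + (7*0 + 9)/3 = -3 + (0 + 9)/3 = -3 + (⅓)*9 = -3 + 3 = 0)
l = 10824 (l = 6*(13*140 + ((-25 - 25) + 34)) = 6*(1820 + (-50 + 34)) = 6*(1820 - 16) = 6*1804 = 10824)
Q(510) - l = 0 - 1*10824 = 0 - 10824 = -10824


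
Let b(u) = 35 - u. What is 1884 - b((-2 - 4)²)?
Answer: 1885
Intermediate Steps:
1884 - b((-2 - 4)²) = 1884 - (35 - (-2 - 4)²) = 1884 - (35 - 1*(-6)²) = 1884 - (35 - 1*36) = 1884 - (35 - 36) = 1884 - 1*(-1) = 1884 + 1 = 1885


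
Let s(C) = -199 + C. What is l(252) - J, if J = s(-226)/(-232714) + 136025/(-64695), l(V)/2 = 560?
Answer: 3378742304815/3011086446 ≈ 1122.1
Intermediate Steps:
l(V) = 1120 (l(V) = 2*560 = 1120)
J = -6325485295/3011086446 (J = (-199 - 226)/(-232714) + 136025/(-64695) = -425*(-1/232714) + 136025*(-1/64695) = 425/232714 - 27205/12939 = -6325485295/3011086446 ≈ -2.1007)
l(252) - J = 1120 - 1*(-6325485295/3011086446) = 1120 + 6325485295/3011086446 = 3378742304815/3011086446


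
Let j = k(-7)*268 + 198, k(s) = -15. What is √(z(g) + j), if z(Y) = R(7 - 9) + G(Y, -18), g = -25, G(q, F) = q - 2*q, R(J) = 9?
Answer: 2*I*√947 ≈ 61.547*I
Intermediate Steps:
G(q, F) = -q
z(Y) = 9 - Y
j = -3822 (j = -15*268 + 198 = -4020 + 198 = -3822)
√(z(g) + j) = √((9 - 1*(-25)) - 3822) = √((9 + 25) - 3822) = √(34 - 3822) = √(-3788) = 2*I*√947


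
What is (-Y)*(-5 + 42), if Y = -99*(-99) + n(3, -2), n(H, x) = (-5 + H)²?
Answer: -362785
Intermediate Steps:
Y = 9805 (Y = -99*(-99) + (-5 + 3)² = 9801 + (-2)² = 9801 + 4 = 9805)
(-Y)*(-5 + 42) = (-1*9805)*(-5 + 42) = -9805*37 = -362785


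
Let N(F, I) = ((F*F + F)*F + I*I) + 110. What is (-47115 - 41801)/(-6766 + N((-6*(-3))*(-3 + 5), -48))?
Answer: -22229/10900 ≈ -2.0394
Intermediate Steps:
N(F, I) = 110 + I² + F*(F + F²) (N(F, I) = ((F² + F)*F + I²) + 110 = ((F + F²)*F + I²) + 110 = (F*(F + F²) + I²) + 110 = (I² + F*(F + F²)) + 110 = 110 + I² + F*(F + F²))
(-47115 - 41801)/(-6766 + N((-6*(-3))*(-3 + 5), -48)) = (-47115 - 41801)/(-6766 + (110 + ((-6*(-3))*(-3 + 5))² + ((-6*(-3))*(-3 + 5))³ + (-48)²)) = -88916/(-6766 + (110 + (18*2)² + (18*2)³ + 2304)) = -88916/(-6766 + (110 + 36² + 36³ + 2304)) = -88916/(-6766 + (110 + 1296 + 46656 + 2304)) = -88916/(-6766 + 50366) = -88916/43600 = -88916*1/43600 = -22229/10900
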